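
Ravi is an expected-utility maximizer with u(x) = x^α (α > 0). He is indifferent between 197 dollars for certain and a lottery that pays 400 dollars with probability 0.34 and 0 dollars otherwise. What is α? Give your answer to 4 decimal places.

α ≈ 1.5232

Since u(0) = 0, the lottery's EU is 0.34·400^α.
Indifference: 197^α = 0.34·400^α, so (197/400)^α = 0.34.
Take logs: α = ln 0.34 / ln(197/400) ≈ 1.523181.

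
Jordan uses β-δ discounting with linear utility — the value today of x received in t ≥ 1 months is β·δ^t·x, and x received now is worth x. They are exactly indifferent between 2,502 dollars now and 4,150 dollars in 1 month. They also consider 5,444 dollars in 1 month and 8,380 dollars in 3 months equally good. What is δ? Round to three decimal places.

δ ≈ 0.806

The second indifference involves only future payoffs, so β cancels: β·δ^1·5444 = β·δ^3·8380, giving δ^2 = 5444/8380 = 0.64964, so δ = 0.80600.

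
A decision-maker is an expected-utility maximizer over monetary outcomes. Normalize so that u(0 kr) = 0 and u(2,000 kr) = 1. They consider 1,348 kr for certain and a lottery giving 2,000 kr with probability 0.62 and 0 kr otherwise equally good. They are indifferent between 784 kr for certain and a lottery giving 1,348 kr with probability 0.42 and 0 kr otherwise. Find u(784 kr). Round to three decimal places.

First, u(1,348 kr) = 0.62·u(2,000 kr) + 0.38·u(0 kr) = 0.62.
The second indifference gives u(784 kr) = 0.42·u(1,348 kr) + 0.58·u(0 kr) = 0.42·0.62 + 0.58·0.00 = 0.2604.

0.260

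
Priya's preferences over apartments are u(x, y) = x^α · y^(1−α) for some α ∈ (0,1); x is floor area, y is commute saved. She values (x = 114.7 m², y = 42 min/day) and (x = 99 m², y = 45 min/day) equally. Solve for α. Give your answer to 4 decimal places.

α ≈ 0.3191

Indifference: 114.7^α · 42^(1−α) = 99^α · 45^(1−α).
Taking logs: α·ln 114.7 + (1−α)·ln 42 = α·ln 99 + (1−α)·ln 45, i.e. α·0.1472002 = (1−α)·0.0689929.
With A = 0.1472002 and B = 0.0689929: α·A = (1−α)·B, so α = B/(A+B) = 0.0689929/0.2161931 ≈ 0.3191.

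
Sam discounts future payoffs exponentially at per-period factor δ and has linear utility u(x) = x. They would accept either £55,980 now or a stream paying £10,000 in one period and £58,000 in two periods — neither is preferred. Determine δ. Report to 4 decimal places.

The stream is worth 10000δ + 58000δ² today, so 10000δ + 58000δ² = 55980.
Rearranged: 58000δ² + 10000δ − 55980 = 0.
δ = (−10000 + √(10000² + 4·58000·55980)) / (2·58000) = (−10000 + √13087360000.00) / 116000 ≈ 0.9000.

δ ≈ 0.9000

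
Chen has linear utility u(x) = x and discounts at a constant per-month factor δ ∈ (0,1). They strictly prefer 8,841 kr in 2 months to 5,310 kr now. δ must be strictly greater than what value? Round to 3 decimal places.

δ > 0.775

Comparing present values: 5310 < δ^2·8841.
Hence δ^2 > 5310/8841 = 0.60061, and x ↦ x^(1/2) is increasing on (0,∞).
δ > (5310/8841)^(1/2) ≈ 0.775.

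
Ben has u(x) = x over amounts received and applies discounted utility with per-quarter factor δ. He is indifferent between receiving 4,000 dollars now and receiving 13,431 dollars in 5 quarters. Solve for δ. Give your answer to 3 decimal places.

Indifference means u(4000) = δ^5 · u(13431), so δ^5 = u(4000)/u(13431).
With u(x) = x: δ^5 = 4000/13431 = 0.29782.
So δ = 0.29782^(1/5) ≈ 0.785.

δ ≈ 0.785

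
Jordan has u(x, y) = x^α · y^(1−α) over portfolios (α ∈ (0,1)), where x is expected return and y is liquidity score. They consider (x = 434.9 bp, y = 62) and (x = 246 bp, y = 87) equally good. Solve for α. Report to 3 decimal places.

The Cobb–Douglas utilities coincide, so 434.9^α·62^(1−α) = 246^α·87^(1−α).
Taking logs: α·ln 434.9 + (1−α)·ln 62 = α·ln 246 + (1−α)·ln 87, i.e. α·0.569785 = (1−α)·0.338774.
So α/(1−α) = (0.338774)/(0.569785) = 0.594565, and α = 0.594565/1.594565 ≈ 0.373.

α ≈ 0.373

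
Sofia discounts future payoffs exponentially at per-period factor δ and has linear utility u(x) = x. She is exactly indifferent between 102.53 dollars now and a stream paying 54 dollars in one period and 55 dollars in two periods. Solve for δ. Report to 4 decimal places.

δ ≈ 0.9600

Equating present values: 102.53 = 54δ + 55δ².
Rearranged: 55δ² + 54δ − 102.53 = 0.
δ = (−54 + √(54² + 4·55·102.53)) / (2·55) = (−54 + √25472.60) / 110 ≈ 0.9600.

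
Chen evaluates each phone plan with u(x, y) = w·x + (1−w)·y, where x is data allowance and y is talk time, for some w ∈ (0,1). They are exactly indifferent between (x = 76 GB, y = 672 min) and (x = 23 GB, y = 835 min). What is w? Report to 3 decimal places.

w = 0.755

Indifference: w·76 + (1−w)·672 = w·23 + (1−w)·835.
w·(76−23) = (1−w)·(835−672), i.e. w·53 = (1−w)·163.
Hence w = 163/(53+163) = 163/216 = 0.755.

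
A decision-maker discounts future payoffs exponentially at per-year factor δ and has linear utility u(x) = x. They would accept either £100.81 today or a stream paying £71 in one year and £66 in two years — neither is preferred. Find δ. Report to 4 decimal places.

The stream is worth 71δ + 66δ² today, so 71δ + 66δ² = 100.81.
Rearranged: 66δ² + 71δ − 100.81 = 0.
δ = (−71 + √(71² + 4·66·100.81)) / (2·66) = (−71 + √31654.84) / 132 ≈ 0.8100.

δ ≈ 0.8100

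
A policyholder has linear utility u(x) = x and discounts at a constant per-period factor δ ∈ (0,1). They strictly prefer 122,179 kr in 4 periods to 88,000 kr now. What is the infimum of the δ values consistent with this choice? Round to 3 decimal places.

δ > 0.921

The preference means 88000 < δ^4·122179.
Hence δ^4 > 88000/122179 = 0.72025, and x ↦ x^(1/4) is increasing on (0,∞).
δ > 0.72025^(1/4) = 0.921.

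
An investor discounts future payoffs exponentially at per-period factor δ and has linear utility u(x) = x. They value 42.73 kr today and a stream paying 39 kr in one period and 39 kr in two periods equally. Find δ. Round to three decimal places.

Equating present values: 42.73 = 39δ + 39δ².
That is, 39δ² + 39δ − 42.73 = 0, a quadratic in δ.
The positive root is δ = [−39 + √(39² + 4·39·42.73)] / (2·39) = (−39 + 90.481)/78 ≈ 0.660.

δ ≈ 0.660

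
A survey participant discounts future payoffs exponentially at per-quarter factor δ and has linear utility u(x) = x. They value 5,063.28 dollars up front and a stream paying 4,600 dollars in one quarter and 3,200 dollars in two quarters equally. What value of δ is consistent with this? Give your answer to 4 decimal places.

δ ≈ 0.7300

Present value of the stream is 4600·δ + 3200·δ². Indifference gives 4600δ + 3200δ² = 5063.28.
Rearranged: 3200δ² + 4600δ − 5063.28 = 0.
The positive root is δ = [−4600 + √(4600² + 4·3200·5063.28)] / (2·3200) = (−4600 + 9272.000)/6400 ≈ 0.7300.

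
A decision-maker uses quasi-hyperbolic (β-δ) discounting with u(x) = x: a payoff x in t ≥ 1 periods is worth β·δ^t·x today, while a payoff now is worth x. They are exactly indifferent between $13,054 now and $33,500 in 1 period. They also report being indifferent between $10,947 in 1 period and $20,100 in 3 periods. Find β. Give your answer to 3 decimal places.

β ≈ 0.528

The second indifference involves only future payoffs, so β cancels: β·δ^1·10947 = β·δ^3·20100, giving δ^2 = 10947/20100 = 0.54463, so δ = 0.73799.
Substituting δ into 13054 = β·δ·33500: β = 13054/(24722.611) ≈ 0.528.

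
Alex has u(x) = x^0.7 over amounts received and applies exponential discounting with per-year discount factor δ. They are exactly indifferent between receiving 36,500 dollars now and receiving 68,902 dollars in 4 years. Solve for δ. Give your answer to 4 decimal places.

Indifference means u(36500) = δ^4 · u(68902), so δ^4 = u(36500)/u(68902).
Since u(x) = x^0.7, δ^4 = (36500/68902)^0.7 = 0.52974^0.7 = 0.64098.
Hence δ = (0.64098)^(1/4) = 0.894768.

δ ≈ 0.8948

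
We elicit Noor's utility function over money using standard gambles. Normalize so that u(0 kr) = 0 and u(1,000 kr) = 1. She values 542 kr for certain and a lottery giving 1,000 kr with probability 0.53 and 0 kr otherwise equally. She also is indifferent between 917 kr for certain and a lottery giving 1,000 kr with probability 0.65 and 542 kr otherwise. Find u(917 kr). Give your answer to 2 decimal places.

The first gamble pins u(542 kr): it must equal 0.53·1 + 0.47·0 = 0.53.
The second indifference gives u(917 kr) = 0.65·u(1,000 kr) + 0.35·u(542 kr) = 0.65·1.00 + 0.35·0.53 = 0.8355.

0.84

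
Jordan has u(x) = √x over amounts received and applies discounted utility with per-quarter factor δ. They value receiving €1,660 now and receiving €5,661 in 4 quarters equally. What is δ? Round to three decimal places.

δ ≈ 0.858

Indifference means u(1660) = δ^4 · u(5661), so δ^4 = u(1660)/u(5661).
Since u(x) = √x, δ^4 = √(1660/5661) = 0.54151.
Hence δ = (0.54151)^(1/4) = 0.85783.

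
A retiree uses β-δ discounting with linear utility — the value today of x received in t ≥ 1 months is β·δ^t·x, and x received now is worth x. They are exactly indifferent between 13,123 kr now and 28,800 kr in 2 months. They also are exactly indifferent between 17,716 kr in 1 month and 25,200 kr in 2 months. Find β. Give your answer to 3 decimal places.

From the later pair, β·δ^1·17716 = β·δ^2·25200; dividing through, δ = 17716/25200 = 0.70302.
Substituting δ into 13123 = β·δ^2·28800: β = 13123/(14233.862) ≈ 0.922.

β ≈ 0.922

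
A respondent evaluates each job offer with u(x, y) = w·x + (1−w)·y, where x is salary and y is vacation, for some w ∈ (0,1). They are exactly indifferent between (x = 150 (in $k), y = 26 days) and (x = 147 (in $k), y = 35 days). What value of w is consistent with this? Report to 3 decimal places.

u(150,26) = u(147,35) means w·150 + (1−w)·26 = w·147 + (1−w)·35.
Rearranging, 3·w − 9·(1−w) = 0.
The marginal rate of substitution is 9/3, so w = 9/(3+9) = 0.750.

w = 0.750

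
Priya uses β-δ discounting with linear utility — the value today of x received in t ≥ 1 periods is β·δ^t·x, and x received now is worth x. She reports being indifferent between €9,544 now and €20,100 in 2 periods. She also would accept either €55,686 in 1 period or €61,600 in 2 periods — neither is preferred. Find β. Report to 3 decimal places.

From the later pair, β·δ^1·55686 = β·δ^2·61600; dividing through, δ = 55686/61600 = 0.90399.
Substituting δ into 9544 = β·δ^2·20100: β = 9544/(16425.806) ≈ 0.581.

β ≈ 0.581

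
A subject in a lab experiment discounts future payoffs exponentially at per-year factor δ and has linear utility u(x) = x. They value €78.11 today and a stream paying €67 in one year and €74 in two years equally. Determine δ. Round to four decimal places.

Equating present values: 78.11 = 67δ + 74δ².
So 74δ² + 67δ − 78.11 = 0.
The positive root is δ = [−67 + √(67² + 4·74·78.11)] / (2·74) = (−67 + 166.161)/148 ≈ 0.6700.

δ ≈ 0.6700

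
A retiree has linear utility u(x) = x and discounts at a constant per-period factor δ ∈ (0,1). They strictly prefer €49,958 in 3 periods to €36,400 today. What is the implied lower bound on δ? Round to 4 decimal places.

δ > 0.8998

Under u(x) = x this choice says 36400 < δ^3·49958.
So δ^3 > 36400/49958 = 0.72861; taking the cube root of both positive sides preserves the inequality.
δ > (36400/49958)^(1/3) ≈ 0.8998.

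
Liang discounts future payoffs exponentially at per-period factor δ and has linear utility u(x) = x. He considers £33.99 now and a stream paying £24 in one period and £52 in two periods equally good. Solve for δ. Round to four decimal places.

δ ≈ 0.6100

Equating present values: 33.99 = 24δ + 52δ².
So 52δ² + 24δ − 33.99 = 0.
δ = (−24 + √(24² + 4·52·33.99)) / (2·52) = (−24 + √7645.92) / 104 ≈ 0.6100.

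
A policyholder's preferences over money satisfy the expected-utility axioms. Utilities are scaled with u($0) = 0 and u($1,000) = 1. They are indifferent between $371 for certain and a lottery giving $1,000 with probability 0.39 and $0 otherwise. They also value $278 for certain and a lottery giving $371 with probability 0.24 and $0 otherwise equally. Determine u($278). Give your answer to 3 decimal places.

First, u($371) = 0.39·u($1,000) + 0.61·u($0) = 0.39.
Chaining: u($278) = 0.24·0.39 + 0.76·0.00 = 0.0936.

0.094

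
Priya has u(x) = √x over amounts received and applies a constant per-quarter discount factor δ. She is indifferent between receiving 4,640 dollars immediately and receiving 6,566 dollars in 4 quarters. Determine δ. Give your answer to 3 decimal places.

Equating discounted utilities: u(4640) = δ^4·u(6566) ⇒ δ^4 = u(4640)/u(6566).
Since u(x) = √x, δ^4 = √(4640/6566) = 0.84064.
Hence δ = (0.84064)^(1/4) = 0.95753.

δ ≈ 0.958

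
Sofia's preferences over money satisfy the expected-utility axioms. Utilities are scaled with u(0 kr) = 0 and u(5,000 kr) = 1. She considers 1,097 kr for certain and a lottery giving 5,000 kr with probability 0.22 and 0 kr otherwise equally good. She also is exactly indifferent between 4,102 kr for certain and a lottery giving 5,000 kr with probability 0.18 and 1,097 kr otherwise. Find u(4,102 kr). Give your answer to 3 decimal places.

The first gamble pins u(1,097 kr): it must equal 0.22·1 + 0.78·0 = 0.22.
Then u(4,102 kr) = 0.18·u(5,000 kr) + 0.82·u(1,097 kr) = 0.18·1.00 + 0.82·0.22 = 0.3604.

0.360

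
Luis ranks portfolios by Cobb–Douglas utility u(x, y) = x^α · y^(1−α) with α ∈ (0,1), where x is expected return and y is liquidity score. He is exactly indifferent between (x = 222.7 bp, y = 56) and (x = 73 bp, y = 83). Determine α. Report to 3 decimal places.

α ≈ 0.261

The Cobb–Douglas utilities coincide, so 222.7^α·56^(1−α) = 73^α·83^(1−α).
(222.7/73)^α = (83/56)^(1−α); take logs: α·ln(222.7/73) = (1−α)·ln(83/56), i.e. α·1.115366 = (1−α)·0.393489.
With A = 1.115366 and B = 0.393489: α·A = (1−α)·B, so α = B/(A+B) = 0.393489/1.508855 ≈ 0.261.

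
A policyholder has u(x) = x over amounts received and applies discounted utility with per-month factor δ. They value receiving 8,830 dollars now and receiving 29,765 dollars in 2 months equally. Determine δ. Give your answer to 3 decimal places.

Equating discounted utilities: u(8830) = δ^2·u(29765) ⇒ δ^2 = u(8830)/u(29765).
With u(x) = x: δ^2 = 8830/29765 = 0.29666.
Hence δ = (0.29666)^(1/2) = 0.54466.

δ ≈ 0.545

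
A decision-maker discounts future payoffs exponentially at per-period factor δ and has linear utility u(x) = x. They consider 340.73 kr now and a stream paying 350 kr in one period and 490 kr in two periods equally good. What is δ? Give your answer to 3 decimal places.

δ ≈ 0.550

Equating present values: 340.73 = 350δ + 490δ².
Rearranged: 490δ² + 350δ − 340.73 = 0.
By the quadratic formula (taking the positive root), δ = (−350 + √790330.80) / 980 ≈ 0.550.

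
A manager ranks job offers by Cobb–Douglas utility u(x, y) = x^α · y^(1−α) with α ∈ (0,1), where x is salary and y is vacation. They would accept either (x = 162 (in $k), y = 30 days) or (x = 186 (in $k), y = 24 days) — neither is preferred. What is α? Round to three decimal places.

α ≈ 0.618

The Cobb–Douglas utilities coincide, so 162^α·30^(1−α) = 186^α·24^(1−α).
Rearrange to (162/186)^α = (24/30)^(1−α) and take logs: α·-0.138150 = (1−α)·-0.223144.
So α/(1−α) = (-0.223144)/(-0.138150) = 1.615230, and α = 1.615230/2.615230 ≈ 0.618.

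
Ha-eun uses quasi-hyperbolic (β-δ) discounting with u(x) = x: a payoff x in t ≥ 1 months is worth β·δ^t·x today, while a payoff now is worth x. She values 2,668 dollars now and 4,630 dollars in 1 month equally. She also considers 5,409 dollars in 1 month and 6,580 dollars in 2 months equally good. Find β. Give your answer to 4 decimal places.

β ≈ 0.7010

From the later pair, β·δ^1·5409 = β·δ^2·6580; dividing through, δ = 5409/6580 = 0.82204.
Now use the now-vs-future pair: 2668 = β·δ·4630 gives β = 2668/(0.82204·4630) ≈ 0.7010.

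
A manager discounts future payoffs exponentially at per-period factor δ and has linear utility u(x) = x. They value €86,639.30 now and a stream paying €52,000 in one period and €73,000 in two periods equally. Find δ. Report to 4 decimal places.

Equating present values: 86639.30 = 52000δ + 73000δ².
That is, 73000δ² + 52000δ − 86639.30 = 0, a quadratic in δ.
By the quadratic formula (taking the positive root), δ = (−52000 + √28002675600.00) / 146000 ≈ 0.7900.

δ ≈ 0.7900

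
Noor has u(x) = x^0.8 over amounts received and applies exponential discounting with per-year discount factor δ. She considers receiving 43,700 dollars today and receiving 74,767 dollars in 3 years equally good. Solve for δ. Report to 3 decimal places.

δ ≈ 0.867

Indifference means u(43700) = δ^3 · u(74767), so δ^3 = u(43700)/u(74767).
With u(x) = x^0.8: δ^3 = 43700^0.8/74767^0.8 = (43700/74767)^0.8 = 0.65075.
So δ = 0.65075^(1/3) ≈ 0.867.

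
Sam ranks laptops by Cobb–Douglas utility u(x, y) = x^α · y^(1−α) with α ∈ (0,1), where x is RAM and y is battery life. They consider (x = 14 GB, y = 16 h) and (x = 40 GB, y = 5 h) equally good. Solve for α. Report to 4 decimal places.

The Cobb–Douglas utilities coincide, so 14^α·16^(1−α) = 40^α·5^(1−α).
Taking logs: α·ln 14 + (1−α)·ln 16 = α·ln 40 + (1−α)·ln 5, i.e. α·-1.0498221 = (1−α)·-1.1631508.
With A = -1.0498221 and B = -1.1631508: α·A = (1−α)·B, so α = B/(A+B) = -1.1631508/-2.2129729 ≈ 0.5256.

α ≈ 0.5256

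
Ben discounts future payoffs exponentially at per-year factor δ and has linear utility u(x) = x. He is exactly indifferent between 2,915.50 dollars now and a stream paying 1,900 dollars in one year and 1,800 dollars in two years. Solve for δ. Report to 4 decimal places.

Equating present values: 2915.50 = 1900δ + 1800δ².
So 1800δ² + 1900δ − 2915.50 = 0.
The positive root is δ = [−1900 + √(1900² + 4·1800·2915.50)] / (2·1800) = (−1900 + 4960.000)/3600 ≈ 0.8500.

δ ≈ 0.8500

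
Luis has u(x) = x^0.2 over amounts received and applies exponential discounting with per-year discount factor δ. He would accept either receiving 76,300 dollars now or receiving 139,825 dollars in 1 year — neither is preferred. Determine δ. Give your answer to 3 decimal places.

The payoff in 1 year is discounted by δ, so u(76300) = δ·u(139825) and δ = u(76300)/u(139825).
With u(x) = x^0.2: δ = 76300^0.2/139825^0.2 = (76300/139825)^0.2 = 0.88591.

δ ≈ 0.886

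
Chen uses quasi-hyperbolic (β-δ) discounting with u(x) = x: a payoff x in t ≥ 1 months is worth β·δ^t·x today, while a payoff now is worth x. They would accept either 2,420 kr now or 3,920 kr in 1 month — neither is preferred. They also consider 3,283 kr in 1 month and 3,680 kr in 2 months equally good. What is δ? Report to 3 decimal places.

The second indifference involves only future payoffs, so β cancels: β·δ^1·3283 = β·δ^2·3680, giving δ = 3283/3680 = 0.89212.

δ ≈ 0.892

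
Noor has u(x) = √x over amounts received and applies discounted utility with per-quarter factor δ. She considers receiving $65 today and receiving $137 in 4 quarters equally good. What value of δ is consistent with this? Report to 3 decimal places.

δ ≈ 0.911

The payoff in 4 quarters is discounted by δ^4, so u(65) = δ^4·u(137) and δ^4 = u(65)/u(137).
With u(x) = √x: δ^4 = √65/√137 = √(65/137) = 0.68881.
Hence δ = (0.68881)^(1/4) = 0.91101.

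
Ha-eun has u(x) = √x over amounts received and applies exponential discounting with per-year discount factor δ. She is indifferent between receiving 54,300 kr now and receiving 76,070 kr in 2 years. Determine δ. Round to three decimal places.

The payoff in 2 years is discounted by δ^2, so u(54300) = δ^2·u(76070) and δ^2 = u(54300)/u(76070).
With u(x) = √x: δ^2 = √54300/√76070 = √(54300/76070) = 0.84488.
Hence δ = (0.84488)^(1/2) = 0.91917.

δ ≈ 0.919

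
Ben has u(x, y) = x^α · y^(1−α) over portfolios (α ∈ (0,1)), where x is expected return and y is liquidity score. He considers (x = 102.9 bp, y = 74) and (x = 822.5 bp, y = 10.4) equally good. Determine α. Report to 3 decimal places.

Indifference: 102.9^α · 74^(1−α) = 822.5^α · 10.4^(1−α).
Rearrange to (102.9/822.5)^α = (10.4/74)^(1−α) and take logs: α·-2.078591 = (1−α)·-1.962259.
Thus α·(-4.040850) = -1.962259, so α = -1.962259/-4.040850 ≈ 0.486.

α ≈ 0.486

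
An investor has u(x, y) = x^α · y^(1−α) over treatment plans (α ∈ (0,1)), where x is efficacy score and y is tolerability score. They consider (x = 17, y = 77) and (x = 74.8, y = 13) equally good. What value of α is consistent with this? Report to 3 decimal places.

Set the two utilities equal: 17^α·77^(1−α) = 74.8^α·13^(1−α).
Taking logs: α·ln 17 + (1−α)·ln 77 = α·ln 74.8 + (1−α)·ln 13, i.e. α·-1.481605 = (1−α)·-1.778856.
So α/(1−α) = (-1.778856)/(-1.481605) = 1.200628, and α = 1.200628/2.200628 ≈ 0.546.

α ≈ 0.546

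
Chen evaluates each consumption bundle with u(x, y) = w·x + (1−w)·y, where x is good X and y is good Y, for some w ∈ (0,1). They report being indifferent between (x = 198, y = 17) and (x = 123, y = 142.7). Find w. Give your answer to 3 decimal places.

Indifference: w·198 + (1−w)·17 = w·123 + (1−w)·142.7.
Rearranging, 75·w − 125.7·(1−w) = 0.
The marginal rate of substitution is 125.7/75, so w = 125.7/(75+125.7) = 0.626.

w = 0.626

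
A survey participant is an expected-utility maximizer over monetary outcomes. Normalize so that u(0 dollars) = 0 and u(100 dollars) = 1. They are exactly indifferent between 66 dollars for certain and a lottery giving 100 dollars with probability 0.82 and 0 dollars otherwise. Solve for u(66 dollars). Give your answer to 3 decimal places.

The indifference gives u(66 dollars) = 0.82·u(100 dollars) + 0.18·u(0 dollars) = 0.82·1 + 0.18·0 = 0.82.

0.820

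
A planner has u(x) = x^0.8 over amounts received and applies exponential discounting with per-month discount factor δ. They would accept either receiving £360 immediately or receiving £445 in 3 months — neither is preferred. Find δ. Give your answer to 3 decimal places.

Equating discounted utilities: u(360) = δ^3·u(445) ⇒ δ^3 = u(360)/u(445).
Since u(x) = x^0.8, δ^3 = (360/445)^0.8 = 0.80899^0.8 = 0.84402.
Taking the cube root: δ = 0.84402^(1/3) ≈ 0.945.

δ ≈ 0.945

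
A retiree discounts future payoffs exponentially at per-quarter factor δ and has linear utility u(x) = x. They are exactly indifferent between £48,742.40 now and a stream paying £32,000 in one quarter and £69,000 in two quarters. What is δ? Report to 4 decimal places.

The stream is worth 32000δ + 69000δ² today, so 32000δ + 69000δ² = 48742.40.
Rearranged: 69000δ² + 32000δ − 48742.40 = 0.
The positive root is δ = [−32000 + √(32000² + 4·69000·48742.40)] / (2·69000) = (−32000 + 120320.000)/138000 ≈ 0.6400.

δ ≈ 0.6400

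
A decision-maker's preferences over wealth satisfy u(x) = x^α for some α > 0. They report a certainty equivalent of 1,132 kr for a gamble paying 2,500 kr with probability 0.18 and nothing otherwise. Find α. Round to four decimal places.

EU(lottery) = 0.18·2500^α + 0.82·0 = 0.18·2500^α.
Setting u(1132) equal to that: 1132^α = 0.18·2500^α ⇒ (1132/2500)^α = 0.18.
Taking logs: α·ln(1132/2500) = ln(0.18), so α = -1.7147984 / -0.7923048 ≈ 2.1643.

α ≈ 2.1643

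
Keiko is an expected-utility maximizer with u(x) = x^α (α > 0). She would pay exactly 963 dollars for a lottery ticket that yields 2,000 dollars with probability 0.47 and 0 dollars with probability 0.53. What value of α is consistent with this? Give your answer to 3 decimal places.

α ≈ 1.033

EU(lottery) = 0.47·2000^α + 0.53·0 = 0.47·2000^α.
Equating: 963^α = 0.47·2000^α, i.e. 0.4815^α = 0.47.
Taking logs: α·ln(963/2000) = ln(0.47), so α = -0.755023 / -0.730849 ≈ 1.033.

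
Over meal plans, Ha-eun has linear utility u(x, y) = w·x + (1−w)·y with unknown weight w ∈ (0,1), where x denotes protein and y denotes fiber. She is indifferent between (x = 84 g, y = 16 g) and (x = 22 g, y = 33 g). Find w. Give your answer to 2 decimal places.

w = 0.22

Indifference: w·84 + (1−w)·16 = w·22 + (1−w)·33.
w·(84−22) = (1−w)·(33−16), i.e. w·62 = (1−w)·17.
So w/(1−w) = 17/62 = 0.2742, giving w = 17/(62+17) = 0.22.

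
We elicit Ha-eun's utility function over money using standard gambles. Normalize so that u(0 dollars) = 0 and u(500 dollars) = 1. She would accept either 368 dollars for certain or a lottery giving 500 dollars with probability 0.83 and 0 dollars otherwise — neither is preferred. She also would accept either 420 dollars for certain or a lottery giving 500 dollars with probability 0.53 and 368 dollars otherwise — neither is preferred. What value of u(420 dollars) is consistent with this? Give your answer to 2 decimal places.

From the first indifference, u(368 dollars) = 0.83·u(500 dollars) + 0.17·u(0 dollars) = 0.83·1 + 0.17·0 = 0.83.
Chaining: u(420 dollars) = 0.53·1.00 + 0.47·0.83 = 0.9201.

0.92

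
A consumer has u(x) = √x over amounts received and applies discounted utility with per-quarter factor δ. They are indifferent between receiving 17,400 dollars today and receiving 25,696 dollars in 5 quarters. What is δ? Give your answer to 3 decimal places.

δ ≈ 0.962

Indifference means u(17400) = δ^5 · u(25696), so δ^5 = u(17400)/u(25696).
Since u(x) = √x, δ^5 = √(17400/25696) = 0.82289.
So δ = 0.82289^(1/5) ≈ 0.962.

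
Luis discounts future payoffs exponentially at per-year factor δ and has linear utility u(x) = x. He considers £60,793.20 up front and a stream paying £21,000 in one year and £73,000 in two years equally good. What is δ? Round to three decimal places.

Equating present values: 60793.20 = 21000δ + 73000δ².
Rearranged: 73000δ² + 21000δ − 60793.20 = 0.
The positive root is δ = [−21000 + √(21000² + 4·73000·60793.20)] / (2·73000) = (−21000 + 134880.000)/146000 ≈ 0.780.

δ ≈ 0.780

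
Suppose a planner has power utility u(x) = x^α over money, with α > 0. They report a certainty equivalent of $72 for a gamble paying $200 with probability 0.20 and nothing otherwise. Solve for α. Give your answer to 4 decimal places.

EU(lottery) = 0.20·200^α + 0.80·0 = 0.20·200^α.
Indifference: 72^α = 0.20·200^α, so (72/200)^α = 0.20.
α = ln(0.20) / ln(72/200) = -1.6094379/-1.0216512 ≈ 1.5753.

α ≈ 1.5753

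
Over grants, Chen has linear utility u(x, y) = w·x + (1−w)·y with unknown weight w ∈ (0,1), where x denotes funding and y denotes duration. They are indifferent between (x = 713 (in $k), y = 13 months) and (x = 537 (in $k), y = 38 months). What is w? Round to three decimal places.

w = 0.124

u(713,13) = u(537,38) means w·713 + (1−w)·13 = w·537 + (1−w)·38.
w·(713−537) = (1−w)·(38−13), i.e. w·176 = (1−w)·25.
Hence w = 25/(176+25) = 25/201 = 0.124.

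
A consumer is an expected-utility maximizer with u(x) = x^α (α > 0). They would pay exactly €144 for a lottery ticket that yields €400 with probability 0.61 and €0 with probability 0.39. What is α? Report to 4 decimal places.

α ≈ 0.4838

Since u(0) = 0, the lottery's EU is 0.61·400^α.
Indifference: 144^α = 0.61·400^α, so (144/400)^α = 0.61.
Taking logs: α·ln(144/400) = ln(0.61), so α = -0.4942963 / -1.0216512 ≈ 0.4838.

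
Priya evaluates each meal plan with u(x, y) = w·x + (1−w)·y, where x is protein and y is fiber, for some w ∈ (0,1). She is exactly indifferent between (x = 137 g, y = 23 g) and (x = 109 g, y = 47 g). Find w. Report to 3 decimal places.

u(137,23) = u(109,47) means w·137 + (1−w)·23 = w·109 + (1−w)·47.
Rearranging, 28·w − 24·(1−w) = 0.
Hence w = 24/(28+24) = 24/52 = 0.462.

w = 0.462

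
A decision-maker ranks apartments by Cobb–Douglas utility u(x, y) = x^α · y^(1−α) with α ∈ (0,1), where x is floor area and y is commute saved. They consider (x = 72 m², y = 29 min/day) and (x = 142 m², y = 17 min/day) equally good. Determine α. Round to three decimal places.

α ≈ 0.440

Indifference: 72^α · 29^(1−α) = 142^α · 17^(1−α).
Rearrange to (72/142)^α = (17/29)^(1−α) and take logs: α·-0.679161 = (1−α)·-0.534082.
So α/(1−α) = (-0.534082)/(-0.679161) = 0.786385, and α = 0.786385/1.786385 ≈ 0.440.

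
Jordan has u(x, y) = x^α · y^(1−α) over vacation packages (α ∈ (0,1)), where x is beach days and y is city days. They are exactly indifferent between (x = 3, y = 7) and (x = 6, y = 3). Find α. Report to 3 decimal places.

Indifference: 3^α · 7^(1−α) = 6^α · 3^(1−α).
(3/6)^α = (3/7)^(1−α); take logs: α·ln(3/6) = (1−α)·ln(3/7), i.e. α·-0.693147 = (1−α)·-0.847298.
So α/(1−α) = (-0.847298)/(-0.693147) = 1.222393, and α = 1.222393/2.222393 ≈ 0.550.

α ≈ 0.550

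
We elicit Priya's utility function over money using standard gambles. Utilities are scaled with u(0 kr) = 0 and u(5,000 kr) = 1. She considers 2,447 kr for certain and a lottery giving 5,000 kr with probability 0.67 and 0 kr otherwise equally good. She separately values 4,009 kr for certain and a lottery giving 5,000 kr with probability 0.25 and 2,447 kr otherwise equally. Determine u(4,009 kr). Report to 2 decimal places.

The first gamble pins u(2,447 kr): it must equal 0.67·1 + 0.33·0 = 0.67.
Chaining: u(4,009 kr) = 0.25·1.00 + 0.75·0.67 = 0.7525.

0.75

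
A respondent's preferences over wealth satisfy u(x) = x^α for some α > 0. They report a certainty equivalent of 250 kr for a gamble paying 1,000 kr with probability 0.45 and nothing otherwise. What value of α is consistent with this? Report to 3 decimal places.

The lottery's expected utility is 0.45·u(1000) + 0.55·u(0) = 0.45·1000^α (since u(0) = 0 for α > 0).
Equating: 250^α = 0.45·1000^α, i.e. 0.2500^α = 0.45.
α = ln(0.45) / ln(250/1000) = -0.798508/-1.386294 ≈ 0.576.

α ≈ 0.576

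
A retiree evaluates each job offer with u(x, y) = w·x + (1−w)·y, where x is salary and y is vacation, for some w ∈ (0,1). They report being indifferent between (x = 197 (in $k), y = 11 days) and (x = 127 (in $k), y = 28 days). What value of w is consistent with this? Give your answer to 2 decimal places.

w = 0.20

u(197,11) = u(127,28) means w·197 + (1−w)·11 = w·127 + (1−w)·28.
Collecting terms: w·70 = (1−w)·17.
The marginal rate of substitution is 17/70, so w = 17/(70+17) = 0.20.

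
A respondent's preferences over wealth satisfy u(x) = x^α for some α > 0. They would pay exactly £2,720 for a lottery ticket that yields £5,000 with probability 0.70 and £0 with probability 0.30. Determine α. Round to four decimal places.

α ≈ 0.5859

The lottery's expected utility is 0.70·u(5000) + 0.30·u(0) = 0.70·5000^α (since u(0) = 0 for α > 0).
Setting u(2720) equal to that: 2720^α = 0.70·5000^α ⇒ (2720/5000)^α = 0.70.
Take logs: α = ln 0.70 / ln(2720/5000) ≈ 0.585860.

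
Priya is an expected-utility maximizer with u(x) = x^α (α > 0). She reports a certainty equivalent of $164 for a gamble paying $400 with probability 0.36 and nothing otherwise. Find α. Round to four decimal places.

α ≈ 1.1459

The lottery's expected utility is 0.36·u(400) + 0.64·u(0) = 0.36·400^α (since u(0) = 0 for α > 0).
Indifference: 164^α = 0.36·400^α, so (164/400)^α = 0.36.
Taking logs: α·ln(164/400) = ln(0.36), so α = -1.0216512 / -0.8915981 ≈ 1.1459.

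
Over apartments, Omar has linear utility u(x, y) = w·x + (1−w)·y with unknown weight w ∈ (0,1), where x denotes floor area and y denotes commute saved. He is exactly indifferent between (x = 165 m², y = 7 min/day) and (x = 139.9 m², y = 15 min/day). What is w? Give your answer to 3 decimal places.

w = 0.242

u(165,7) = u(139.9,15) means w·165 + (1−w)·7 = w·139.9 + (1−w)·15.
Rearranging, 25.1·w − 8·(1−w) = 0.
The marginal rate of substitution is 8/25.1, so w = 8/(25.1+8) = 0.242.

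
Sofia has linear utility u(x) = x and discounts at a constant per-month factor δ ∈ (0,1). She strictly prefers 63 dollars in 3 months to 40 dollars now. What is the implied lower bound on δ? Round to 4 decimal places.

Comparing present values: 40 < δ^3·63.
Hence δ^3 > 40/63 = 0.63492, and x ↦ x^(1/3) is increasing on (0,∞).
δ > (40/63)^(1/3) ≈ 0.8595.

δ > 0.8595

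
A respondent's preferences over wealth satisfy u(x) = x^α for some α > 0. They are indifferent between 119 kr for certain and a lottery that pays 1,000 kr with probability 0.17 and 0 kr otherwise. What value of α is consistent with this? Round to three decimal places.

EU(lottery) = 0.17·1000^α + 0.83·0 = 0.17·1000^α.
Indifference: 119^α = 0.17·1000^α, so (119/1000)^α = 0.17.
Taking logs: α·ln(119/1000) = ln(0.17), so α = -1.771957 / -2.128632 ≈ 0.832.

α ≈ 0.832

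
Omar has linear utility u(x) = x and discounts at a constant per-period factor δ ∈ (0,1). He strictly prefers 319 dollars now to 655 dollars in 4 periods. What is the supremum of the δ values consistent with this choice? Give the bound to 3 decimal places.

δ < 0.835

Comparing present values: 319 > δ^4·655.
Dividing by 655: δ^4 < 0.48702. Both sides are positive, so the 4th root keeps the direction.
δ < 0.48702^(1/4) = 0.835.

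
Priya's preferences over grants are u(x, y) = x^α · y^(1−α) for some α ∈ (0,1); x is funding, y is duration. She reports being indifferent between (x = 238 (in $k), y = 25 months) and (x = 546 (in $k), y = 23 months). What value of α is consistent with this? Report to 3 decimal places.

α ≈ 0.091

The Cobb–Douglas utilities coincide, so 238^α·25^(1−α) = 546^α·23^(1−α).
(238/546)^α = (23/25)^(1−α); take logs: α·ln(238/546) = (1−α)·ln(23/25), i.e. α·-0.830348 = (1−α)·-0.083382.
So α/(1−α) = (-0.083382)/(-0.830348) = 0.100418, and α = 0.100418/1.100418 ≈ 0.091.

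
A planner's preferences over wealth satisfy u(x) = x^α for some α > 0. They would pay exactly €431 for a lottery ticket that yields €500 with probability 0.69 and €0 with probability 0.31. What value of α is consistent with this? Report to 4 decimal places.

Since u(0) = 0, the lottery's EU is 0.69·500^α.
Indifference: 431^α = 0.69·500^α, so (431/500)^α = 0.69.
Take logs: α = ln 0.69 / ln(431/500) ≈ 2.498745.

α ≈ 2.4987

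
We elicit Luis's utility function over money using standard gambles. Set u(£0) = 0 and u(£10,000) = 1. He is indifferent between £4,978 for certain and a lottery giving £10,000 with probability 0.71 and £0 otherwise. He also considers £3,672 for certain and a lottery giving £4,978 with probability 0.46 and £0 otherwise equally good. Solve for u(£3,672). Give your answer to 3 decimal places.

0.327

First, u(£4,978) = 0.71·u(£10,000) + 0.29·u(£0) = 0.71.
The second indifference gives u(£3,672) = 0.46·u(£4,978) + 0.54·u(£0) = 0.46·0.71 + 0.54·0.00 = 0.3266.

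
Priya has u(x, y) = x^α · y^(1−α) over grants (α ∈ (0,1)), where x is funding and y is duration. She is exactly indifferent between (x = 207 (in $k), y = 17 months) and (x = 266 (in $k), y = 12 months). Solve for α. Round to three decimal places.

α ≈ 0.581

The Cobb–Douglas utilities coincide, so 207^α·17^(1−α) = 266^α·12^(1−α).
Rearrange to (207/266)^α = (12/17)^(1−α) and take logs: α·-0.250778 = (1−α)·-0.348307.
With A = -0.250778 and B = -0.348307: α·A = (1−α)·B, so α = B/(A+B) = -0.348307/-0.599085 ≈ 0.581.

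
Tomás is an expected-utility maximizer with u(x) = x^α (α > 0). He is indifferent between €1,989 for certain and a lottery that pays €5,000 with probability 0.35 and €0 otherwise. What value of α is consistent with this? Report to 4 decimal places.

α ≈ 1.1389

Since u(0) = 0, the lottery's EU is 0.35·5000^α.
Equating: 1989^α = 0.35·5000^α, i.e. 0.3978^α = 0.35.
α = ln(0.35) / ln(1989/5000) = -1.0498221/-0.9218059 ≈ 1.1389.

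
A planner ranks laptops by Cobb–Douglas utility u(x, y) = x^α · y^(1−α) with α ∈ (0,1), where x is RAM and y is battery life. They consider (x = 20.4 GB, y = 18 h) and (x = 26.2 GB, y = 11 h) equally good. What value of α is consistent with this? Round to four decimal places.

Indifference: 20.4^α · 18^(1−α) = 26.2^α · 11^(1−α).
(20.4/26.2)^α = (11/18)^(1−α); take logs: α·ln(20.4/26.2) = (1−α)·ln(11/18), i.e. α·-0.2502245 = (1−α)·-0.4924765.
Thus α·(-0.7427010) = -0.4924765, so α = -0.4924765/-0.7427010 ≈ 0.6631.

α ≈ 0.6631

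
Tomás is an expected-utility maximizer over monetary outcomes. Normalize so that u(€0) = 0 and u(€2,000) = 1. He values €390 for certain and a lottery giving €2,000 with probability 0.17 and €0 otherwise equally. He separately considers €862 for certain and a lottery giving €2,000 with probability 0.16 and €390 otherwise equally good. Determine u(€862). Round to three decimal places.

First, u(€390) = 0.17·u(€2,000) + 0.83·u(€0) = 0.17.
Then u(€862) = 0.16·u(€2,000) + 0.84·u(€390) = 0.16·1.00 + 0.84·0.17 = 0.3028.

0.303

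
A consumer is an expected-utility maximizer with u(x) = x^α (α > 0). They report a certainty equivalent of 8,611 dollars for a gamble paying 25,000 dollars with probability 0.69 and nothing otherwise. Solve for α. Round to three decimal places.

α ≈ 0.348

Since u(0) = 0, the lottery's EU is 0.69·25000^α.
Indifference: 8611^α = 0.69·25000^α, so (8611/25000)^α = 0.69.
α = ln(0.69) / ln(8611/25000) = -0.371064/-1.065835 ≈ 0.348.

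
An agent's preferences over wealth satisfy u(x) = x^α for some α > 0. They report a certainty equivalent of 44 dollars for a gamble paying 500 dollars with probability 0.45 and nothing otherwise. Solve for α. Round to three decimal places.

The lottery's expected utility is 0.45·u(500) + 0.55·u(0) = 0.45·500^α (since u(0) = 0 for α > 0).
Equating: 44^α = 0.45·500^α, i.e. 0.0880^α = 0.45.
Taking logs: α·ln(44/500) = ln(0.45), so α = -0.798508 / -2.430418 ≈ 0.329.

α ≈ 0.329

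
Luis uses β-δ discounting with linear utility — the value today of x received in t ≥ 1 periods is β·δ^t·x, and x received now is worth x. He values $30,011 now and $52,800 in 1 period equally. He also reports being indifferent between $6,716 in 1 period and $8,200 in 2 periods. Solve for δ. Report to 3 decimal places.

δ ≈ 0.819

Both payoffs in the second observation are in the future, so β drops out: δ^1·6716 = δ^2·8200 ⇒ δ = 6716/8200 = 0.81902.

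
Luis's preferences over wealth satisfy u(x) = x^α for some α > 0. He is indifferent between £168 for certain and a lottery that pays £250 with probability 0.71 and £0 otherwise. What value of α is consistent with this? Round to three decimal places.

The lottery's expected utility is 0.71·u(250) + 0.29·u(0) = 0.71·250^α (since u(0) = 0 for α > 0).
Indifference: 168^α = 0.71·250^α, so (168/250)^α = 0.71.
Take logs: α = ln 0.71 / ln(168/250) ≈ 0.86162.

α ≈ 0.862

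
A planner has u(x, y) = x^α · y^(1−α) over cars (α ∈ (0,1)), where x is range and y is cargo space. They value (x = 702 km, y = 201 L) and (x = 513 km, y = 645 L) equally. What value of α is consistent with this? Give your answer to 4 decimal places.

Set the two utilities equal: 702^α·201^(1−α) = 513^α·645^(1−α).
(702/513)^α = (645/201)^(1−α); take logs: α·ln(702/513) = (1−α)·ln(645/201), i.e. α·0.3136576 = (1−α)·1.1659454.
Thus α·(1.4796030) = 1.1659454, so α = 1.1659454/1.4796030 ≈ 0.7880.

α ≈ 0.7880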